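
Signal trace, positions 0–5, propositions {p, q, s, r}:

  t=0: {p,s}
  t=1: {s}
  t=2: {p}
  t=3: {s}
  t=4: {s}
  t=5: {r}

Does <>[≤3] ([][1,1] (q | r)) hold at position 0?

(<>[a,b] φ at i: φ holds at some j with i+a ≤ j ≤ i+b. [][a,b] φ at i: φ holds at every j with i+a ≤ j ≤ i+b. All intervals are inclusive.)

Check [][1,1] (q | r) at each j in [0,3]:
  j=0: fails at 1
  j=1: fails at 2
  j=2: fails at 3
  j=3: fails at 4
No position in the window satisfies it → formula fails.

No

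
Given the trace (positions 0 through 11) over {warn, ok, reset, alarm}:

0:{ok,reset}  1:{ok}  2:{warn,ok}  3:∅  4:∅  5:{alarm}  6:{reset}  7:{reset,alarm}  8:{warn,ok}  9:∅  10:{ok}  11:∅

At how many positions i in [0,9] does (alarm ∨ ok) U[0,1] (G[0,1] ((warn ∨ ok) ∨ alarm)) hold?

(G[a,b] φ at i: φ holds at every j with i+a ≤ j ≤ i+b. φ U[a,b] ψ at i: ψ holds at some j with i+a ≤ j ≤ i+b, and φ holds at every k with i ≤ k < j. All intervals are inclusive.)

3

Evaluate at each i in [0,9]:
  i=0: ✓ (rhs at j=0)
  i=1: ✓ (rhs at j=1)
  i=2: ✗ (no rhs in [2,3])
  i=3: ✗ (no rhs in [3,4])
  i=4: ✗ (no rhs in [4,5])
  i=5: ✗ (no rhs in [5,6])
  i=6: ✗ (lhs fails at k=6 before rhs at j=7)
  i=7: ✓ (rhs at j=7)
  i=8: ✗ (no rhs in [8,9])
  i=9: ✗ (no rhs in [9,10])
Positions where it holds: {0, 1, 7} → 3.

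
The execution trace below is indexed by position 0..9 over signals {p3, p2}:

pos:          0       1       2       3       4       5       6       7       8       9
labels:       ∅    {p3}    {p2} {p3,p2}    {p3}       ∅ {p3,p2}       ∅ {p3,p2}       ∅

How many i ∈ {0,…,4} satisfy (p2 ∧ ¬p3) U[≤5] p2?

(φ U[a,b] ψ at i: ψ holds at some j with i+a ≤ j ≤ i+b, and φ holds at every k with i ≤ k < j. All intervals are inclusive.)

2

Evaluate at each i in [0,4]:
  i=0: ✗ (lhs fails at k=0 before rhs at j=2)
  i=1: ✗ (lhs fails at k=1 before rhs at j=2)
  i=2: ✓ (rhs at j=2)
  i=3: ✓ (rhs at j=3)
  i=4: ✗ (lhs fails at k=4 before rhs at j=6)
Positions where it holds: {2, 3} → 2.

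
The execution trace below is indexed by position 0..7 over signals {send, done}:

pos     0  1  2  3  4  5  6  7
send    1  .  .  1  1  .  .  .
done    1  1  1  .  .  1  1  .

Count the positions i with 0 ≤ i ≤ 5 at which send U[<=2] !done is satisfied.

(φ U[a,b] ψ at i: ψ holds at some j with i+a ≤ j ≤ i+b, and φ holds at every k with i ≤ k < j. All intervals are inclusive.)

2

Evaluate at each i in [0,5]:
  i=0: ✗ (no rhs in [0,2])
  i=1: ✗ (lhs fails at k=1 before rhs at j=3)
  i=2: ✗ (lhs fails at k=2 before rhs at j=3)
  i=3: ✓ (rhs at j=3)
  i=4: ✓ (rhs at j=4)
  i=5: ✗ (lhs fails at k=5 before rhs at j=7)
Positions where it holds: {3, 4} → 2.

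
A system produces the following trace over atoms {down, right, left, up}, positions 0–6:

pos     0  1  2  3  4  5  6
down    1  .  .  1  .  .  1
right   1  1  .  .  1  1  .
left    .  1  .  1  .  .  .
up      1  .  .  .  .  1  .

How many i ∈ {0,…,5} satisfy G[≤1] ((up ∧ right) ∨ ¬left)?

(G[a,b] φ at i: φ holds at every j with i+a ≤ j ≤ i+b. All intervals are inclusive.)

2

Evaluate at each i in [0,5]:
  i=0: ✗ (fails at j=1)
  i=1: ✗ (fails at j=1)
  i=2: ✗ (fails at j=3)
  i=3: ✗ (fails at j=3)
  i=4: ✓ (all of [4,5])
  i=5: ✓ (all of [5,6])
Positions where it holds: {4, 5} → 2.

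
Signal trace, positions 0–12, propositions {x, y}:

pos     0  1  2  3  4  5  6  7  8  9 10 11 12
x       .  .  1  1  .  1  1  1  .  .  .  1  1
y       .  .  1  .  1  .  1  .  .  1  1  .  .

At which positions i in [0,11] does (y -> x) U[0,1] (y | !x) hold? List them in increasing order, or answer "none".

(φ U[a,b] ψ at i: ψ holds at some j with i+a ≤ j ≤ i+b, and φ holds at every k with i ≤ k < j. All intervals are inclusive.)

Evaluate at each i in [0,11]:
  i=0: ✓ (rhs at j=0)
  i=1: ✓ (rhs at j=1)
  i=2: ✓ (rhs at j=2)
  i=3: ✓ (rhs at j=4; lhs holds on [3,3])
  i=4: ✓ (rhs at j=4)
  i=5: ✓ (rhs at j=6; lhs holds on [5,5])
  i=6: ✓ (rhs at j=6)
  i=7: ✓ (rhs at j=8; lhs holds on [7,7])
  i=8: ✓ (rhs at j=8)
  i=9: ✓ (rhs at j=9)
  i=10: ✓ (rhs at j=10)
  i=11: ✗ (no rhs in [11,12])

0, 1, 2, 3, 4, 5, 6, 7, 8, 9, 10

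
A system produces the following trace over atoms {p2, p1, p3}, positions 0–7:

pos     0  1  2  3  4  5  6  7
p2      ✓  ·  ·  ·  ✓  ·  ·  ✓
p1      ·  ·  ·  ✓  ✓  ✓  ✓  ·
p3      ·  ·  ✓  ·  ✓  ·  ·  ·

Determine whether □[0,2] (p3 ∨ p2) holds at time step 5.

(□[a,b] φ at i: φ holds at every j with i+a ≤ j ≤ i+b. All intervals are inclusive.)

No

Check (p3 ∨ p2) at every j in [5,7]:
  j=5: false
  j=6: false
  j=7: true
Fails at j=5 → formula fails.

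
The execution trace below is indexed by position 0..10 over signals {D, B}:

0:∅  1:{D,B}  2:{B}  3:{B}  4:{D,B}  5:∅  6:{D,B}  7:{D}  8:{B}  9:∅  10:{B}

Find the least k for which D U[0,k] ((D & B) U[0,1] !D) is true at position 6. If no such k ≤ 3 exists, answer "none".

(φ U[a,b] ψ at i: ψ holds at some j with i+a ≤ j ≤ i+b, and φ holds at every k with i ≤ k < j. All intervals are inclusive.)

Need earliest j ≥ 6 with ((D & B) U[0,1] !D), and D at every k in [6,j-1].
  j=6: rhs fails.
  j=7: rhs fails.
  j=8: rhs holds; lhs holds on [6,7]. k = 2.

2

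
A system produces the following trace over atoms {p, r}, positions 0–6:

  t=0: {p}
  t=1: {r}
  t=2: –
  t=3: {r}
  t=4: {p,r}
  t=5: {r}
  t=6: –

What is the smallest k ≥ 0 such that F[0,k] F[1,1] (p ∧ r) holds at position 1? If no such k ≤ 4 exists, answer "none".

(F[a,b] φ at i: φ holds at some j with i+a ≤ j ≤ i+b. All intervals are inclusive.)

Scan j = 1,2,… for F[1,1] (p ∧ r):
  j=1: fails
  j=2: fails
  j=3: holds
First hit at j=3, so smallest k = 3-1 = 2.

2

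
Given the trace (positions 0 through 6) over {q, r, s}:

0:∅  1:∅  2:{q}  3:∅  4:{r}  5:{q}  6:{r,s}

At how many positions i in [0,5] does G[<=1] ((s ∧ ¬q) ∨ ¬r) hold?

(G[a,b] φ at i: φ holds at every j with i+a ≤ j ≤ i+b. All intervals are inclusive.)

4

Evaluate at each i in [0,5]:
  i=0: ✓ (all of [0,1])
  i=1: ✓ (all of [1,2])
  i=2: ✓ (all of [2,3])
  i=3: ✗ (fails at j=4)
  i=4: ✗ (fails at j=4)
  i=5: ✓ (all of [5,6])
Positions where it holds: {0, 1, 2, 5} → 4.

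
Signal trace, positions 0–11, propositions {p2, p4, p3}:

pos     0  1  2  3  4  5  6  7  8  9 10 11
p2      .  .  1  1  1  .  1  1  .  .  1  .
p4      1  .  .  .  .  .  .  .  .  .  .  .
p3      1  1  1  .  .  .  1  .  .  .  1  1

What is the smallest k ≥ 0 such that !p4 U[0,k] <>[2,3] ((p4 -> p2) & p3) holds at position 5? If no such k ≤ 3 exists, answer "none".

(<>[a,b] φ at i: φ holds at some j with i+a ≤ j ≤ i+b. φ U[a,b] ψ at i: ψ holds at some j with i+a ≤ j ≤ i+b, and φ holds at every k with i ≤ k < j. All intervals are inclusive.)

2

Need earliest j ≥ 5 with <>[2,3] ((p4 -> p2) & p3), and !p4 at every k in [5,j-1].
  j=5: rhs fails.
  j=6: rhs fails.
  j=7: rhs holds; lhs holds on [5,6]. k = 2.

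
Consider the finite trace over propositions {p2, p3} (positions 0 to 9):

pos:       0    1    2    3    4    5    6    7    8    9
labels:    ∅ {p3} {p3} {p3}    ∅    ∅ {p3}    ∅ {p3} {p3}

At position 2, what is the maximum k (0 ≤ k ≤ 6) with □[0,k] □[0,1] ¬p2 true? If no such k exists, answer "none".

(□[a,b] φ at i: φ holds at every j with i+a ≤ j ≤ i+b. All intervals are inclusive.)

6

□[0,1] ¬p2 must hold from j=2 onward; find where it first fails.
  j=2: holds
  j=3: holds
  j=4: holds
  j=5: holds
  j=6: holds
  j=7: holds
  j=8: holds
Holds through j=8; largest k = 6.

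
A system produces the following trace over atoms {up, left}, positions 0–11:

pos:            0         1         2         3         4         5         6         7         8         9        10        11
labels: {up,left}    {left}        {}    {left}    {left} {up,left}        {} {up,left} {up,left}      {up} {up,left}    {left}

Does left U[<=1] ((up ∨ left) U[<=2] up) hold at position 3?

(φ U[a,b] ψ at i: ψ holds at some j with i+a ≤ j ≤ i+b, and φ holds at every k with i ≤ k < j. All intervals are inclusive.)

Need some j in [3,4] with ((up ∨ left) U[<=2] up), and left at every k in [3,j-1].
  j=3: ((up ∨ left) U[<=2] up) holds; no prefix to check → satisfied.

Yes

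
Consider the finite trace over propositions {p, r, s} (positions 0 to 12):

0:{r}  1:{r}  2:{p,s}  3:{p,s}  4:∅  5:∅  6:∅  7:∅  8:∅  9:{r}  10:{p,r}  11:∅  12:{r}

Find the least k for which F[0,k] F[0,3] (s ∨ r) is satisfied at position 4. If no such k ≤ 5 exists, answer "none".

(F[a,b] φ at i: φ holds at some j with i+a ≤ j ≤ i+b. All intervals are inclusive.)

2

Scan j = 4,5,… for F[0,3] (s ∨ r):
  j=4: fails
  j=5: fails
  j=6: holds
First hit at j=6, so smallest k = 6-4 = 2.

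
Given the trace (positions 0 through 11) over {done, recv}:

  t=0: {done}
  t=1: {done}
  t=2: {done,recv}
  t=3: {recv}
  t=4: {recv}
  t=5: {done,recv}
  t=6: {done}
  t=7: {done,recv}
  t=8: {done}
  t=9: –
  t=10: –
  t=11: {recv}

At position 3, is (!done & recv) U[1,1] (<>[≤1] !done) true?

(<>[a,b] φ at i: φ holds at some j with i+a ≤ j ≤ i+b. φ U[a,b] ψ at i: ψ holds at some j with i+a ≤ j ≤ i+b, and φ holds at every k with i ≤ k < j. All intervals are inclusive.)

True

Need some j in [4,4] with <>[≤1] !done, and (!done & recv) at every k in [3,j-1].
  j=4: <>[≤1] !done holds; (!done & recv) holds at every k in [3,3] → satisfied.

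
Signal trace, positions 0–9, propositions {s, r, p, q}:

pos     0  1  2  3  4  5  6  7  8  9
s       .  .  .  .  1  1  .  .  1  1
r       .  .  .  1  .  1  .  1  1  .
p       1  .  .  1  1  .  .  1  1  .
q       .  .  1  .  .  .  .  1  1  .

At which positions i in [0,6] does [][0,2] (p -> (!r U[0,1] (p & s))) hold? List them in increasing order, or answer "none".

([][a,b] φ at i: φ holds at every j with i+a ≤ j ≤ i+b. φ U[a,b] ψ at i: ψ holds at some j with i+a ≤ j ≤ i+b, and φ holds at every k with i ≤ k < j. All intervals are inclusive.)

4

Evaluate at each i in [0,6]:
  i=0: ✗ (fails at j=0)
  i=1: ✗ (fails at j=3)
  i=2: ✗ (fails at j=3)
  i=3: ✗ (fails at j=3)
  i=4: ✓ (all of [4,6])
  i=5: ✗ (fails at j=7)
  i=6: ✗ (fails at j=7)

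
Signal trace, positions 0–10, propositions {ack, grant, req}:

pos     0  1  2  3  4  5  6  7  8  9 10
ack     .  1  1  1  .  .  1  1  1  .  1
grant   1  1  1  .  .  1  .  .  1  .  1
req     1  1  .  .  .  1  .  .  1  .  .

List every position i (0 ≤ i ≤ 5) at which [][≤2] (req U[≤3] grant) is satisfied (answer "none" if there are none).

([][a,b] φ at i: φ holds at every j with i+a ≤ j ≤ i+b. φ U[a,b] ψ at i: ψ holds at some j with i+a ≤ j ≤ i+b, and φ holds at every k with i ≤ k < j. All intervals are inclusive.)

0

Evaluate at each i in [0,5]:
  i=0: ✓ (all of [0,2])
  i=1: ✗ (fails at j=3)
  i=2: ✗ (fails at j=3)
  i=3: ✗ (fails at j=3)
  i=4: ✗ (fails at j=4)
  i=5: ✗ (fails at j=6)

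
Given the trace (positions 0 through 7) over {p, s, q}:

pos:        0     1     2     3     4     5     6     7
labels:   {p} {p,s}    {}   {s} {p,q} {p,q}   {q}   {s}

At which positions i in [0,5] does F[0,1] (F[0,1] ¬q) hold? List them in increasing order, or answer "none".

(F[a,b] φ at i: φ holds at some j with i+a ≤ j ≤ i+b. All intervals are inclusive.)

0, 1, 2, 3, 5

Evaluate at each i in [0,5]:
  i=0: ✓ (witness j=0)
  i=1: ✓ (witness j=1)
  i=2: ✓ (witness j=2)
  i=3: ✓ (witness j=3)
  i=4: ✗ (none in [4,5])
  i=5: ✓ (witness j=6)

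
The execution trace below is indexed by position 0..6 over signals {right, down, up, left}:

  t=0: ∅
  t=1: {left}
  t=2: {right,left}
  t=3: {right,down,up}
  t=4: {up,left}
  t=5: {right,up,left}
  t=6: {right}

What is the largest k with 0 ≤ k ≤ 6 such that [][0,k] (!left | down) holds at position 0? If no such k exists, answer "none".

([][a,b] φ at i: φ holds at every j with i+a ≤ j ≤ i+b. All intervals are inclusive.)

(!left | down) must hold from j=0 onward; find where it first fails.
  j=0: holds
  j=1: fails
Holds on [0,0], so largest k = 0.

0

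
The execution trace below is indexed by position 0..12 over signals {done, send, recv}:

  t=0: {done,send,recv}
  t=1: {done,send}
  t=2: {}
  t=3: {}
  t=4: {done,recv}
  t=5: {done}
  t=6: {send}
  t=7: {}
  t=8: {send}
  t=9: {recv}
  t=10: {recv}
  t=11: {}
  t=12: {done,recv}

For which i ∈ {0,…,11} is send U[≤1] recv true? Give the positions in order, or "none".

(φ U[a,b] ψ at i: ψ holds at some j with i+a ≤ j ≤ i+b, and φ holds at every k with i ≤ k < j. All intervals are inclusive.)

Evaluate at each i in [0,11]:
  i=0: ✓ (rhs at j=0)
  i=1: ✗ (no rhs in [1,2])
  i=2: ✗ (no rhs in [2,3])
  i=3: ✗ (lhs fails at k=3 before rhs at j=4)
  i=4: ✓ (rhs at j=4)
  i=5: ✗ (no rhs in [5,6])
  i=6: ✗ (no rhs in [6,7])
  i=7: ✗ (no rhs in [7,8])
  i=8: ✓ (rhs at j=9; lhs holds on [8,8])
  i=9: ✓ (rhs at j=9)
  i=10: ✓ (rhs at j=10)
  i=11: ✗ (lhs fails at k=11 before rhs at j=12)

0, 4, 8, 9, 10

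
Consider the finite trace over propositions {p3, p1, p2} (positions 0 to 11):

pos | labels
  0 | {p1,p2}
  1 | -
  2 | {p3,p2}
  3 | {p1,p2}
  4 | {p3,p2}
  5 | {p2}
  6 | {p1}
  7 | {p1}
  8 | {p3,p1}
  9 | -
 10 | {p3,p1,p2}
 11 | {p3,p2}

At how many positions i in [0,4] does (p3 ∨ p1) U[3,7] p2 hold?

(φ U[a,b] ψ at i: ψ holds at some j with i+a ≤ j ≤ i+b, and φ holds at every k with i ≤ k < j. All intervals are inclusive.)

1

Evaluate at each i in [0,4]:
  i=0: ✗ (lhs fails at k=1 before rhs at j=3)
  i=1: ✗ (lhs fails at k=1 before rhs at j=4)
  i=2: ✓ (rhs at j=5; lhs holds on [2,4])
  i=3: ✗ (lhs fails at k=5 before rhs at j=10)
  i=4: ✗ (lhs fails at k=5 before rhs at j=10)
Positions where it holds: {2} → 1.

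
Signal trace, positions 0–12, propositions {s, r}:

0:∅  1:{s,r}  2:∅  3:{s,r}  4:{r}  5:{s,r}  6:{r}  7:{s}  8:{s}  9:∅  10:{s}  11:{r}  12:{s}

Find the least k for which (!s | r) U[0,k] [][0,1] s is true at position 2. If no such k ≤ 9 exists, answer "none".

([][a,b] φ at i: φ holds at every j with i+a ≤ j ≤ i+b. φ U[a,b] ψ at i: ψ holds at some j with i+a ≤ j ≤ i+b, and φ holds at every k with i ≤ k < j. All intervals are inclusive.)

Need earliest j ≥ 2 with [][0,1] s, and (!s | r) at every k in [2,j-1].
  j=2: rhs fails.
  j=3: rhs fails.
  j=4: rhs fails.
  j=5: rhs fails.
  j=6: rhs fails.
  j=7: rhs holds; lhs holds on [2,6]. k = 5.

5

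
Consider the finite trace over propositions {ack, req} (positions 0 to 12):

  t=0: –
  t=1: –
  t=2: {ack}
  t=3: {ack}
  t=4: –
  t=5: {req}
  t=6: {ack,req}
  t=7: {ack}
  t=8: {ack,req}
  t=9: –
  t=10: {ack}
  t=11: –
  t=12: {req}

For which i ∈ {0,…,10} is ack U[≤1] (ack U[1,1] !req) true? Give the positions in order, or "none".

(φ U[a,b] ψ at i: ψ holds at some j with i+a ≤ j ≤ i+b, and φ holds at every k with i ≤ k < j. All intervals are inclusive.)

Evaluate at each i in [0,10]:
  i=0: ✗ (no rhs in [0,1])
  i=1: ✗ (lhs fails at k=1 before rhs at j=2)
  i=2: ✓ (rhs at j=2)
  i=3: ✓ (rhs at j=3)
  i=4: ✗ (no rhs in [4,5])
  i=5: ✗ (lhs fails at k=5 before rhs at j=6)
  i=6: ✓ (rhs at j=6)
  i=7: ✓ (rhs at j=8; lhs holds on [7,7])
  i=8: ✓ (rhs at j=8)
  i=9: ✗ (lhs fails at k=9 before rhs at j=10)
  i=10: ✓ (rhs at j=10)

2, 3, 6, 7, 8, 10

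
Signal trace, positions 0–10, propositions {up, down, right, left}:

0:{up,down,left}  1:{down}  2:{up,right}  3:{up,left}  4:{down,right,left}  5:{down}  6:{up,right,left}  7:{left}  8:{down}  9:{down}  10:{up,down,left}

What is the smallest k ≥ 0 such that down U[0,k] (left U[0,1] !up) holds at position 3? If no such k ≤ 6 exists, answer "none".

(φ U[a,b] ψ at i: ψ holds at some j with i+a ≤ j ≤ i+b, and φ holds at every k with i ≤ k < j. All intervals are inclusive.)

0

Need earliest j ≥ 3 with (left U[0,1] !up), and down at every k in [3,j-1].
  j=3: rhs holds (empty prefix). k = 0.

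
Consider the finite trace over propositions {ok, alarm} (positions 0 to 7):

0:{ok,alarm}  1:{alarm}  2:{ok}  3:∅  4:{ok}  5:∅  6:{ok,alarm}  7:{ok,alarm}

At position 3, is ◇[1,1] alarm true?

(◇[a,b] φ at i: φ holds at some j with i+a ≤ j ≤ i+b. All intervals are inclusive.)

No

Check alarm at each j in [4,4]:
  j=4: false
No position in the window satisfies it → formula fails.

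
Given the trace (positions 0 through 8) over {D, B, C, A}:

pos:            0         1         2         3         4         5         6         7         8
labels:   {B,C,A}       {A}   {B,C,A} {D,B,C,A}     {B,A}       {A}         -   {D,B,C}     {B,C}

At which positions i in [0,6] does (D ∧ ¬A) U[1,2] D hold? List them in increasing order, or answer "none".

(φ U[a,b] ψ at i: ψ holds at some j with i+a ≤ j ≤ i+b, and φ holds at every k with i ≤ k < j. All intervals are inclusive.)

none

Evaluate at each i in [0,6]:
  i=0: ✗ (no rhs in [1,2])
  i=1: ✗ (lhs fails at k=1 before rhs at j=3)
  i=2: ✗ (lhs fails at k=2 before rhs at j=3)
  i=3: ✗ (no rhs in [4,5])
  i=4: ✗ (no rhs in [5,6])
  i=5: ✗ (lhs fails at k=5 before rhs at j=7)
  i=6: ✗ (lhs fails at k=6 before rhs at j=7)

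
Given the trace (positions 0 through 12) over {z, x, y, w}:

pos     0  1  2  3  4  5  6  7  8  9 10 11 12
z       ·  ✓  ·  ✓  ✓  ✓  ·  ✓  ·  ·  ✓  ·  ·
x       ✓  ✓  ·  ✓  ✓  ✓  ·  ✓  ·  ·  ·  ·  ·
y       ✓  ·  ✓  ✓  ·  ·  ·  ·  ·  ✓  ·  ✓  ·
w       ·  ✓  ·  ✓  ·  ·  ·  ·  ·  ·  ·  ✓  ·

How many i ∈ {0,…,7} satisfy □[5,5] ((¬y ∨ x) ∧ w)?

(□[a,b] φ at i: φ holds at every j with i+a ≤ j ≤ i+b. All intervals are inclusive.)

0

Evaluate at each i in [0,7]:
  i=0: ✗ (fails at j=5)
  i=1: ✗ (fails at j=6)
  i=2: ✗ (fails at j=7)
  i=3: ✗ (fails at j=8)
  i=4: ✗ (fails at j=9)
  i=5: ✗ (fails at j=10)
  i=6: ✗ (fails at j=11)
  i=7: ✗ (fails at j=12)
Positions where it holds: {} → 0.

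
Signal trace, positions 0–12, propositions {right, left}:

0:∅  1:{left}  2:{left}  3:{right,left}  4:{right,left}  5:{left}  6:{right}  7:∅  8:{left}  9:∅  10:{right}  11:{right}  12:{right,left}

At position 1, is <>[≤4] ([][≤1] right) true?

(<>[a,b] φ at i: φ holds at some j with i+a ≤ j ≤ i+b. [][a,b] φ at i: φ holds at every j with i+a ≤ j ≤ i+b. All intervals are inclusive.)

Check [][≤1] right at each j in [1,5]:
  j=1: fails at 1
  j=2: fails at 2
  j=3: holds on [3,4]
  j=4: fails at 5
  j=5: fails at 5
Found at j=3 → formula holds.

True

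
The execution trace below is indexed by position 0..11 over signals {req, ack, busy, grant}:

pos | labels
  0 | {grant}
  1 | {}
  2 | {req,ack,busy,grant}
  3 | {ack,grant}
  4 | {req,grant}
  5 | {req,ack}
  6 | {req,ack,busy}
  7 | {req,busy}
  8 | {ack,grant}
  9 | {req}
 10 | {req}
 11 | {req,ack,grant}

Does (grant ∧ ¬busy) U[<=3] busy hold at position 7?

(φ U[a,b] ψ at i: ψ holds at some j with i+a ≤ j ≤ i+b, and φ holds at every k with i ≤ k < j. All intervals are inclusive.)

Need some j in [7,10] with busy, and (grant ∧ ¬busy) at every k in [7,j-1].
  j=7: busy holds; no prefix to check → satisfied.

Yes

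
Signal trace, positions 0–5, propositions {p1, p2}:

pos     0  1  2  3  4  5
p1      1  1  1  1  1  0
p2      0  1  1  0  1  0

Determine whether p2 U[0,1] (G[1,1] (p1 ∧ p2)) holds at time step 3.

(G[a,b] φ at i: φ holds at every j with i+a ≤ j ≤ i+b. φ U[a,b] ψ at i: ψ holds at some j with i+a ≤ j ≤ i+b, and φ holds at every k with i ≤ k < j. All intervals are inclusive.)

Holds

Need some j in [3,4] with G[1,1] (p1 ∧ p2), and p2 at every k in [3,j-1].
  j=3: G[1,1] (p1 ∧ p2) holds; no prefix to check → satisfied.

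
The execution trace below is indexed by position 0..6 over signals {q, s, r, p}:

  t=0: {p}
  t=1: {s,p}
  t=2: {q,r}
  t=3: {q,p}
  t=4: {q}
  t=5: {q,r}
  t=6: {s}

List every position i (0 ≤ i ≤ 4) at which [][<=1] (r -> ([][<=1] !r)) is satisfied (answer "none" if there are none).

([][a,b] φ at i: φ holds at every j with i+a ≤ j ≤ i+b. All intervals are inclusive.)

0, 3

Evaluate at each i in [0,4]:
  i=0: ✓ (all of [0,1])
  i=1: ✗ (fails at j=2)
  i=2: ✗ (fails at j=2)
  i=3: ✓ (all of [3,4])
  i=4: ✗ (fails at j=5)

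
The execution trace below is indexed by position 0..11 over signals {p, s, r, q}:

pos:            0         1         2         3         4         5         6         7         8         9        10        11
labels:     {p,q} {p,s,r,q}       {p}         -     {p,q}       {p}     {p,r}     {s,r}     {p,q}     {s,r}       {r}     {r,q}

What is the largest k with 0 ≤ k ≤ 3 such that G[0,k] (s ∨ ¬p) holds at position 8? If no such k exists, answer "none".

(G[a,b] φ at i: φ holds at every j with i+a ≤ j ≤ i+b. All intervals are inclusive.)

none

(s ∨ ¬p) must hold from j=8 onward; find where it first fails.
  j=8: fails → no k works.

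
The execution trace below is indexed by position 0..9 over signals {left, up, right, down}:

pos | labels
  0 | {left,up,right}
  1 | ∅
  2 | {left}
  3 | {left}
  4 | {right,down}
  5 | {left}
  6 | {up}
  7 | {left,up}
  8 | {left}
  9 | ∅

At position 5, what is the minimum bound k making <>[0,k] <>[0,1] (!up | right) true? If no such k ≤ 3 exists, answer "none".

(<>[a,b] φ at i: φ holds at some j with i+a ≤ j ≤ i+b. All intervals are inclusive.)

0

Scan j = 5,6,… for <>[0,1] (!up | right):
  j=5: holds
First hit at j=5, so smallest k = 5-5 = 0.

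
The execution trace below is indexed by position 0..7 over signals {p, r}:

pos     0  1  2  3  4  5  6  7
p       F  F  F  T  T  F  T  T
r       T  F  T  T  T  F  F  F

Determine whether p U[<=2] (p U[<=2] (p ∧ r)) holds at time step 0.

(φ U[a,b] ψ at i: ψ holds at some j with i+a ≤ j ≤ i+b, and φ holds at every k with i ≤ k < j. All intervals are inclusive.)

Need some j in [0,2] with (p U[<=2] (p ∧ r)), and p at every k in [0,j-1].
  j=0: (p U[<=2] (p ∧ r)) — fails.
  j=1: (p U[<=2] (p ∧ r)) — fails.
  j=2: (p U[<=2] (p ∧ r)) — fails.
No j in the window works → until fails.

Does not hold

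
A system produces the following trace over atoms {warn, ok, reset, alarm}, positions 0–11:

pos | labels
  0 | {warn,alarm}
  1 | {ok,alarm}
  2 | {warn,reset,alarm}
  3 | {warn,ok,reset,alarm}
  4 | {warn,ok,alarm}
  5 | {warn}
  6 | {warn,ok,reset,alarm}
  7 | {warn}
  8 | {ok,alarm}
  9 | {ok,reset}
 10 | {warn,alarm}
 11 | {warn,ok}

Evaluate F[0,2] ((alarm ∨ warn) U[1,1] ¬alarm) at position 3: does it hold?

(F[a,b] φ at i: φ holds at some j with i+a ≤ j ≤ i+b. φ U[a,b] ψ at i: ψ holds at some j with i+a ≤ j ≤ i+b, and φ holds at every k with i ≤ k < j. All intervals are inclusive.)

Yes

Check ((alarm ∨ warn) U[1,1] ¬alarm) at each j in [3,5]:
  j=3: fails
  j=4: holds
  j=5: fails
Found at j=4 → formula holds.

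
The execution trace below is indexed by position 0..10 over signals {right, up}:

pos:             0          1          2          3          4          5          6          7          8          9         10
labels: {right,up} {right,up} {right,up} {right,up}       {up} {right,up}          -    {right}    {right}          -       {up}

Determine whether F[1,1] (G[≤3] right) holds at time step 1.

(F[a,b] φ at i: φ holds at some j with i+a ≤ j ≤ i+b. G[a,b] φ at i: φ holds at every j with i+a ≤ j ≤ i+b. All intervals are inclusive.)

False

Check G[≤3] right at each j in [2,2]:
  j=2: fails at 4
No position in the window satisfies it → formula fails.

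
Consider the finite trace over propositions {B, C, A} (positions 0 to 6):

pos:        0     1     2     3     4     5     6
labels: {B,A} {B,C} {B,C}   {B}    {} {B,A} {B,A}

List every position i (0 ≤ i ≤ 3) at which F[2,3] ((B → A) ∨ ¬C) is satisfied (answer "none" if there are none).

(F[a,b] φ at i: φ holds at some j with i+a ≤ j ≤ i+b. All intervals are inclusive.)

0, 1, 2, 3

Evaluate at each i in [0,3]:
  i=0: ✓ (witness j=3)
  i=1: ✓ (witness j=3)
  i=2: ✓ (witness j=4)
  i=3: ✓ (witness j=5)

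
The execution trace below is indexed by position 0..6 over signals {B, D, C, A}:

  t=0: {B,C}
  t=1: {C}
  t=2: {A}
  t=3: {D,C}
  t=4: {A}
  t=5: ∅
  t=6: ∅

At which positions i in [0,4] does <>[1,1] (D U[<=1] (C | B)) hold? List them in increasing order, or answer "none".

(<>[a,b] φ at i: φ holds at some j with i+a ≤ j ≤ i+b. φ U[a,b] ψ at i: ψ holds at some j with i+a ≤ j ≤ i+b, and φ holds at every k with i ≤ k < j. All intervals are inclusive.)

Evaluate at each i in [0,4]:
  i=0: ✓ (witness j=1)
  i=1: ✗ (none in [2,2])
  i=2: ✓ (witness j=3)
  i=3: ✗ (none in [4,4])
  i=4: ✗ (none in [5,5])

0, 2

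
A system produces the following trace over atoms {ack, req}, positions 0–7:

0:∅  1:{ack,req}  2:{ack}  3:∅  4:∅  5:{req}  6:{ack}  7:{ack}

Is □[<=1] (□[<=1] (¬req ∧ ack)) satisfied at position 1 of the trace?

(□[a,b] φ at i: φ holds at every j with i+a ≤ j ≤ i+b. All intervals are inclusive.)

Check □[<=1] (¬req ∧ ack) at every j in [1,2]:
  j=1: fails at 1
  j=2: fails at 3
Fails at j=1 → formula fails.

Does not hold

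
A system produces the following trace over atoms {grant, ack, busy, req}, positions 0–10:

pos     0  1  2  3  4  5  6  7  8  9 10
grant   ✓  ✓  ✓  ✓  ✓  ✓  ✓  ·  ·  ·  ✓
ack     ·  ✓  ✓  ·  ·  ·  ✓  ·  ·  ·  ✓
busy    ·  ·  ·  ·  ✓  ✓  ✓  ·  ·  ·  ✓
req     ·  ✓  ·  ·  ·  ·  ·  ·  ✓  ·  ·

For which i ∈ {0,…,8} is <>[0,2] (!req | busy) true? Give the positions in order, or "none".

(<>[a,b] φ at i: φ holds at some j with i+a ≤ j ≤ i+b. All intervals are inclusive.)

Evaluate at each i in [0,8]:
  i=0: ✓ (witness j=0)
  i=1: ✓ (witness j=2)
  i=2: ✓ (witness j=2)
  i=3: ✓ (witness j=3)
  i=4: ✓ (witness j=4)
  i=5: ✓ (witness j=5)
  i=6: ✓ (witness j=6)
  i=7: ✓ (witness j=7)
  i=8: ✓ (witness j=9)

0, 1, 2, 3, 4, 5, 6, 7, 8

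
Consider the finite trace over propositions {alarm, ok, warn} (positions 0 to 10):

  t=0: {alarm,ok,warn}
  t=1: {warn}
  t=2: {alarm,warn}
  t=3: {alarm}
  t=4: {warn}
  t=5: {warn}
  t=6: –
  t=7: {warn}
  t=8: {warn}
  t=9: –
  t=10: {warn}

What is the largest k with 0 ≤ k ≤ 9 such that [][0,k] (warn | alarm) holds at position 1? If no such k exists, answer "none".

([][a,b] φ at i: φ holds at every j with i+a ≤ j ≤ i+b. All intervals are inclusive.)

4

(warn | alarm) must hold from j=1 onward; find where it first fails.
  j=1: holds
  j=2: holds
  j=3: holds
  j=4: holds
  j=5: holds
  j=6: fails
Holds on [1,5], so largest k = 4.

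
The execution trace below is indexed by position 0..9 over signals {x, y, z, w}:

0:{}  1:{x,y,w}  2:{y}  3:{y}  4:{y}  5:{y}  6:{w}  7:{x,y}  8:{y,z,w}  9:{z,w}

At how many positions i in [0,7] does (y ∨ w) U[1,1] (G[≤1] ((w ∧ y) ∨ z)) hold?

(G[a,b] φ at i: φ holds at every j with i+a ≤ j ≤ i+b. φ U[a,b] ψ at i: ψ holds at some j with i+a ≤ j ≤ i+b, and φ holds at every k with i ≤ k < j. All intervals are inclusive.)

1

Evaluate at each i in [0,7]:
  i=0: ✗ (no rhs in [1,1])
  i=1: ✗ (no rhs in [2,2])
  i=2: ✗ (no rhs in [3,3])
  i=3: ✗ (no rhs in [4,4])
  i=4: ✗ (no rhs in [5,5])
  i=5: ✗ (no rhs in [6,6])
  i=6: ✗ (no rhs in [7,7])
  i=7: ✓ (rhs at j=8; lhs holds on [7,7])
Positions where it holds: {7} → 1.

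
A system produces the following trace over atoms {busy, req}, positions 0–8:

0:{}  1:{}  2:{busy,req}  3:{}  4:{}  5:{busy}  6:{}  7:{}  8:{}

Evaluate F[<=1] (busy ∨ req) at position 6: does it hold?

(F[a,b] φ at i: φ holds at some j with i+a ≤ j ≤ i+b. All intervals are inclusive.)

Check (busy ∨ req) at each j in [6,7]:
  j=6: false
  j=7: false
No position in the window satisfies it → formula fails.

False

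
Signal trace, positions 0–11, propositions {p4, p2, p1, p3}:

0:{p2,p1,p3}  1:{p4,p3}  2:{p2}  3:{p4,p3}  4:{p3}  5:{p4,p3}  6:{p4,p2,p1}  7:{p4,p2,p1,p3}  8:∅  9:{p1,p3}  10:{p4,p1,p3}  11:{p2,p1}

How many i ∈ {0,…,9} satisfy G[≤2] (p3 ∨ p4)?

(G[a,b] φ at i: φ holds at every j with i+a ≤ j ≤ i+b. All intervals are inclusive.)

Evaluate at each i in [0,9]:
  i=0: ✗ (fails at j=2)
  i=1: ✗ (fails at j=2)
  i=2: ✗ (fails at j=2)
  i=3: ✓ (all of [3,5])
  i=4: ✓ (all of [4,6])
  i=5: ✓ (all of [5,7])
  i=6: ✗ (fails at j=8)
  i=7: ✗ (fails at j=8)
  i=8: ✗ (fails at j=8)
  i=9: ✗ (fails at j=11)
Positions where it holds: {3, 4, 5} → 3.

3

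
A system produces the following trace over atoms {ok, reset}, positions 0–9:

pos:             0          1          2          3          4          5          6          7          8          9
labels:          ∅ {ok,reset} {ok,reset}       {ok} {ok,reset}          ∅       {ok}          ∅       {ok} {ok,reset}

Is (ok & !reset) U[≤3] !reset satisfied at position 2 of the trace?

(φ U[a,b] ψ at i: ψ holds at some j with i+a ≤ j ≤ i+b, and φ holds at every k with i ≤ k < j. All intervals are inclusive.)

No

Need some j in [2,5] with !reset, and (ok & !reset) at every k in [2,j-1].
  j=2: !reset false.
  j=3: !reset holds, but (ok & !reset) fails at k=2 → not this j.
  j=4: !reset false.
  j=5: !reset holds, but (ok & !reset) fails at k=2 → not this j.
No j in the window works → until fails.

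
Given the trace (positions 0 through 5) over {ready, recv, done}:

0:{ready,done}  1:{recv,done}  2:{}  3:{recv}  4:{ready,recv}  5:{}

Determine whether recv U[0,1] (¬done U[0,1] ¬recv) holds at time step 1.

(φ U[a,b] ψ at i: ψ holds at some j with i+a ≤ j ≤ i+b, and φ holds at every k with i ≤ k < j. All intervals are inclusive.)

Need some j in [1,2] with (¬done U[0,1] ¬recv), and recv at every k in [1,j-1].
  j=1: (¬done U[0,1] ¬recv) — fails.
  j=2: (¬done U[0,1] ¬recv) holds; recv holds at every k in [1,1] → satisfied.

Yes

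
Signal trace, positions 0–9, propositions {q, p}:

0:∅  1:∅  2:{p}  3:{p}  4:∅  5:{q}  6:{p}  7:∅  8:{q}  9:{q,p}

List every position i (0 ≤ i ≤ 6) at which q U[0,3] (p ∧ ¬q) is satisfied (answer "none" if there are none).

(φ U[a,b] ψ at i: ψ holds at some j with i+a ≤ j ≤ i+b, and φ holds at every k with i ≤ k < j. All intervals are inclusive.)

Evaluate at each i in [0,6]:
  i=0: ✗ (lhs fails at k=0 before rhs at j=2)
  i=1: ✗ (lhs fails at k=1 before rhs at j=2)
  i=2: ✓ (rhs at j=2)
  i=3: ✓ (rhs at j=3)
  i=4: ✗ (lhs fails at k=4 before rhs at j=6)
  i=5: ✓ (rhs at j=6; lhs holds on [5,5])
  i=6: ✓ (rhs at j=6)

2, 3, 5, 6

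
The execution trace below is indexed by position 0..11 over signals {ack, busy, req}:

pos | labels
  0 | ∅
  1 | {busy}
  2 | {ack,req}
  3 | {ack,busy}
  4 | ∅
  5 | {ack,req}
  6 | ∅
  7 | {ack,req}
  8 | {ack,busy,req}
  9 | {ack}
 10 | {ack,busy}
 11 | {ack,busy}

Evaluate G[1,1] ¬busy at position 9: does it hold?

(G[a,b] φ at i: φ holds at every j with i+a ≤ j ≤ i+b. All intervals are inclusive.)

Check ¬busy at every j in [10,10]:
  j=10: false
Fails at j=10 → formula fails.

Does not hold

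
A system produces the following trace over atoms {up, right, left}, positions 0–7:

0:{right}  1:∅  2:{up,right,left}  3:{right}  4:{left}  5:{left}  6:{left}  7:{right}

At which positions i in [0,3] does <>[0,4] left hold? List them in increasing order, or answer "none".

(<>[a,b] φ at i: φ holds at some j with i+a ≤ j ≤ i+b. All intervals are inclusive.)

0, 1, 2, 3

Evaluate at each i in [0,3]:
  i=0: ✓ (witness j=2)
  i=1: ✓ (witness j=2)
  i=2: ✓ (witness j=2)
  i=3: ✓ (witness j=4)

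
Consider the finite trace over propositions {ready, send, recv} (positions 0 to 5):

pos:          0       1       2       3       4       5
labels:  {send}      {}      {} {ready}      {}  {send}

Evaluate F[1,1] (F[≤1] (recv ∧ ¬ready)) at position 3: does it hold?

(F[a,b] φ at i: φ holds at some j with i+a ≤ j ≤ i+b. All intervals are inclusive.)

Check F[≤1] (recv ∧ ¬ready) at each j in [4,4]:
  j=4: fails (none in [4,5])
No position in the window satisfies it → formula fails.

Does not hold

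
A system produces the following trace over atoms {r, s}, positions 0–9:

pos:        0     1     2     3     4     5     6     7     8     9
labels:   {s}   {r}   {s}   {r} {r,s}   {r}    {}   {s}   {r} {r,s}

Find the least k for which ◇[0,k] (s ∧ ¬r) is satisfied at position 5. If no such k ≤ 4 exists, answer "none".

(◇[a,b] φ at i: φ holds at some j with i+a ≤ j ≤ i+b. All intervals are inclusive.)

2

Scan j = 5,6,… for (s ∧ ¬r):
  j=5: fails
  j=6: fails
  j=7: holds
First hit at j=7, so smallest k = 7-5 = 2.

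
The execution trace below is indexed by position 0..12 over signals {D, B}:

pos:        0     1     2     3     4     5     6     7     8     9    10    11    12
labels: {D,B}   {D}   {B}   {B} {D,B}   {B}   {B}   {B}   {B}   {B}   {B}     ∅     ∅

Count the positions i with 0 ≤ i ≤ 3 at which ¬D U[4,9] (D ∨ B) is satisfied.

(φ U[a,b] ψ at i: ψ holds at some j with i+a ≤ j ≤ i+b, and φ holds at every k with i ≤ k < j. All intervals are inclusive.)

Evaluate at each i in [0,3]:
  i=0: ✗ (lhs fails at k=0 before rhs at j=4)
  i=1: ✗ (lhs fails at k=1 before rhs at j=5)
  i=2: ✗ (lhs fails at k=4 before rhs at j=6)
  i=3: ✗ (lhs fails at k=4 before rhs at j=7)
Positions where it holds: {} → 0.

0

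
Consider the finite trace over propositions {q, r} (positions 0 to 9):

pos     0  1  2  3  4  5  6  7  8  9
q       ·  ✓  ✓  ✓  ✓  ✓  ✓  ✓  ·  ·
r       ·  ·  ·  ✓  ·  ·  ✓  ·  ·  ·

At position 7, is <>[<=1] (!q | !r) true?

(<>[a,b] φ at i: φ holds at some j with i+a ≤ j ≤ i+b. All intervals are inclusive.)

Yes

Check (!q | !r) at each j in [7,8]:
  j=7: true
  j=8: true
Found at j=7 → formula holds.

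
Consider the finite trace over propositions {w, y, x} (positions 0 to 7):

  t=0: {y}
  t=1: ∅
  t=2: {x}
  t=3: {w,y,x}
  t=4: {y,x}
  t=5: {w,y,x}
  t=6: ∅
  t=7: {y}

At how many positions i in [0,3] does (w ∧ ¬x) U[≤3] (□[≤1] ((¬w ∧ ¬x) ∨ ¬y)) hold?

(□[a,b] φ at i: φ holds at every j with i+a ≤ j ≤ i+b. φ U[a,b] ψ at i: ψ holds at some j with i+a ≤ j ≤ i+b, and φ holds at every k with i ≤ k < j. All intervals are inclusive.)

Evaluate at each i in [0,3]:
  i=0: ✓ (rhs at j=0)
  i=1: ✓ (rhs at j=1)
  i=2: ✗ (no rhs in [2,5])
  i=3: ✗ (lhs fails at k=3 before rhs at j=6)
Positions where it holds: {0, 1} → 2.

2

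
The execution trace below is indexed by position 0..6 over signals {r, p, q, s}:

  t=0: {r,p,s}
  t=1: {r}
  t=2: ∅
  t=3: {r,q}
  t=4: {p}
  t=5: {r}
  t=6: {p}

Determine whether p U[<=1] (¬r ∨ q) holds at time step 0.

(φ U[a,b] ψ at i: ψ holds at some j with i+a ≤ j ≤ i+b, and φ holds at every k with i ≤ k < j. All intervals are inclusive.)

Need some j in [0,1] with (¬r ∨ q), and p at every k in [0,j-1].
  j=0: (¬r ∨ q) false.
  j=1: (¬r ∨ q) false.
No j in the window works → until fails.

Does not hold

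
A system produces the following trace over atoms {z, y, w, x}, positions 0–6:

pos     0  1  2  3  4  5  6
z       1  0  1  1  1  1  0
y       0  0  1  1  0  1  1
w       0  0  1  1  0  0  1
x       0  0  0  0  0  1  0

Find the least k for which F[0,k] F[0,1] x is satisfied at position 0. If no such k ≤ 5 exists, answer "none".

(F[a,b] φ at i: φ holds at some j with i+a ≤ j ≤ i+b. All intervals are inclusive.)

Scan j = 0,1,… for F[0,1] x:
  j=0: fails
  j=1: fails
  j=2: fails
  j=3: fails
  j=4: holds
First hit at j=4, so smallest k = 4-0 = 4.

4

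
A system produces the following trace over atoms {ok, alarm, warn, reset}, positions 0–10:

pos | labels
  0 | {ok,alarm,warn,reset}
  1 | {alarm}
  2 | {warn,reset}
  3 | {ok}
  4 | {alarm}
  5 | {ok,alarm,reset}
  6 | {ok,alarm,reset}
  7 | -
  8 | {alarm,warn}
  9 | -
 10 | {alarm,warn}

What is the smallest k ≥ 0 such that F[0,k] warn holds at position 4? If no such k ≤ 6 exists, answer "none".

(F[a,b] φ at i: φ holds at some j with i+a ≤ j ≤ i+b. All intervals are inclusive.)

Scan j = 4,5,… for warn:
  j=4: fails
  j=5: fails
  j=6: fails
  j=7: fails
  j=8: holds
First hit at j=8, so smallest k = 8-4 = 4.

4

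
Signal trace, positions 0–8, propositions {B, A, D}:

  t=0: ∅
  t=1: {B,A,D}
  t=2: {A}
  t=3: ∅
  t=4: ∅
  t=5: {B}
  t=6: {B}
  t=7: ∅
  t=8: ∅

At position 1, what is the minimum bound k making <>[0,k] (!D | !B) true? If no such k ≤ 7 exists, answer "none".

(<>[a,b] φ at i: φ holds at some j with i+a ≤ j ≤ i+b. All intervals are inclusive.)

1

Scan j = 1,2,… for (!D | !B):
  j=1: fails
  j=2: holds
First hit at j=2, so smallest k = 2-1 = 1.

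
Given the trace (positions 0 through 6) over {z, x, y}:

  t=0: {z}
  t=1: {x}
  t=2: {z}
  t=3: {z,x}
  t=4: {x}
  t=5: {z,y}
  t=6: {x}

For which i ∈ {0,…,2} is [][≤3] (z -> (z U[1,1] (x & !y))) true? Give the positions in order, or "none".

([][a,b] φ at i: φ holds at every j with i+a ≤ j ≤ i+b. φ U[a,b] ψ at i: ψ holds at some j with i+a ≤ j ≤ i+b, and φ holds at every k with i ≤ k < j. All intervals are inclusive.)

0, 1, 2

Evaluate at each i in [0,2]:
  i=0: ✓ (all of [0,3])
  i=1: ✓ (all of [1,4])
  i=2: ✓ (all of [2,5])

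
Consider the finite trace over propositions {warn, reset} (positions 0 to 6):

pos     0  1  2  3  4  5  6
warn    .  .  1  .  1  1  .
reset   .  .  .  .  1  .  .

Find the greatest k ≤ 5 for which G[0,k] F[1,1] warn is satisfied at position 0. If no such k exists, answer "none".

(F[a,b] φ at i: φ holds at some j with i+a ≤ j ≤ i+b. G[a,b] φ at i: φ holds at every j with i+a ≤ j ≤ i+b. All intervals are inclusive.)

none

F[1,1] warn must hold from j=0 onward; find where it first fails.
  j=0: fails → no k works.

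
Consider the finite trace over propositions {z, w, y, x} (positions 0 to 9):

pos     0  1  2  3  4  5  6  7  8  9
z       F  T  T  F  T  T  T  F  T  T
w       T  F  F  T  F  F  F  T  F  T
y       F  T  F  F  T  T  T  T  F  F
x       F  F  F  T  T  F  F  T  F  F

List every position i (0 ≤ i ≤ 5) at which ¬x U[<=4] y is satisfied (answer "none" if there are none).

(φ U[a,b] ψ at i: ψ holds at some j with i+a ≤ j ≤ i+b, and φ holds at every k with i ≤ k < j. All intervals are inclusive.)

0, 1, 4, 5

Evaluate at each i in [0,5]:
  i=0: ✓ (rhs at j=1; lhs holds on [0,0])
  i=1: ✓ (rhs at j=1)
  i=2: ✗ (lhs fails at k=3 before rhs at j=4)
  i=3: ✗ (lhs fails at k=3 before rhs at j=4)
  i=4: ✓ (rhs at j=4)
  i=5: ✓ (rhs at j=5)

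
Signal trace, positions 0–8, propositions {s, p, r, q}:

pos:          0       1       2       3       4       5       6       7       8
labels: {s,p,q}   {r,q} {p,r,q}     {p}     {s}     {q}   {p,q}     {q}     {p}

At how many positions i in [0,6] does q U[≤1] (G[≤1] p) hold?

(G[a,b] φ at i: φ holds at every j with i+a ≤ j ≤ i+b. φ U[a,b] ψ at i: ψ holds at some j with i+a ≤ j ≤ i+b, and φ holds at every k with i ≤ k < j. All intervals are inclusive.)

2

Evaluate at each i in [0,6]:
  i=0: ✗ (no rhs in [0,1])
  i=1: ✓ (rhs at j=2; lhs holds on [1,1])
  i=2: ✓ (rhs at j=2)
  i=3: ✗ (no rhs in [3,4])
  i=4: ✗ (no rhs in [4,5])
  i=5: ✗ (no rhs in [5,6])
  i=6: ✗ (no rhs in [6,7])
Positions where it holds: {1, 2} → 2.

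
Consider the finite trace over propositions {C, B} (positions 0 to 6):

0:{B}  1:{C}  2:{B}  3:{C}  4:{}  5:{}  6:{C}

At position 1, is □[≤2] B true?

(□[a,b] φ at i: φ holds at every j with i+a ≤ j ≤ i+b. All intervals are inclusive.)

Check B at every j in [1,3]:
  j=1: false
  j=2: true
  j=3: false
Fails at j=1 → formula fails.

Does not hold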